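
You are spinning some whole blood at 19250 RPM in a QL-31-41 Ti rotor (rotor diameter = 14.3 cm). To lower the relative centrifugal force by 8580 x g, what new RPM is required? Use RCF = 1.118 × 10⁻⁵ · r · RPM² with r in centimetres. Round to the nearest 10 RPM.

≈ 16220 RPM

r = 14.3 / 2 = 7.15 cm
Current RCF = 1.118 × 10⁻⁵ × 7.15 × (19250)² = 1.118 × 10⁻⁵ × 7.15 × 370,562,500 ≈ 29,621.7 × g
Target RCF = 29,621.7 − 8,580 = 21,041.7 × g
N² = 21,041.7 / (7.9937 × 10⁻⁵) = 263,228,542
N ≈ √263,228,542 ≈ 16,224.3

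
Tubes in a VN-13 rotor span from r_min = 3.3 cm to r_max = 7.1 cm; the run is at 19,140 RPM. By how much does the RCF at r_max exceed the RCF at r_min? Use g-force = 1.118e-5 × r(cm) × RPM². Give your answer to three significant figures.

ΔRCF ≈ 15600 g

RCF_max = 1.118 × 10⁻⁵ × 7.1 × (19140)² = 1.118 × 10⁻⁵ × 7.1 × 366,339,600 ≈ 29,079.3 × g
RCF_min = 1.118 × 10⁻⁵ × 3.3 × (19140)² = 1.118 × 10⁻⁵ × 3.3 × 366,339,600 ≈ 13,515.7 × g
ΔRCF = 29,079.3 − 13,515.7 = 15,563.6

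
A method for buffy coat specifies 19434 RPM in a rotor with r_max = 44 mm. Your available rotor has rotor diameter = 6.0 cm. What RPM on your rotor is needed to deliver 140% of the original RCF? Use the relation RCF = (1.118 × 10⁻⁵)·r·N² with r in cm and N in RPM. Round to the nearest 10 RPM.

Original rotor: r = 44 mm = 4.4 cm
RCF = 1.118 × 10⁻⁵ × r × N²
RCF_original = 1.118 × 10⁻⁵ × 4.4 × (19434)² = 1.118 × 10⁻⁵ × 4.4 × 377,680,356 ≈ 18,578.9 × g
Target RCF = 1.4 × 18,578.9 ≈ 26,010.5 × g
Your rotor: r = 6.0 / 2 = 3 cm
26,010.5 = 1.118 × 10⁻⁵ × 3 × N²
N² = 26,010.5 / (3.354 × 10⁻⁵) = 775,506,857
N ≈ √775,506,857 ≈ 27,847.9

≈ 27850 RPM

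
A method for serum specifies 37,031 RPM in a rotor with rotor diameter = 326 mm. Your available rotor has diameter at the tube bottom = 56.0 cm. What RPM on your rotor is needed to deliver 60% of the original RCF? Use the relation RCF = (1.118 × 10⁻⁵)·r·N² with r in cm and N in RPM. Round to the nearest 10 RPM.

Original rotor: r = 326 mm / 2 = 163 mm = 16.3 cm
RCF = 1.118 × 10⁻⁵ × r × N²
RCF_original = 1.118 × 10⁻⁵ × 16.3 × (37031)² = 1.118 × 10⁻⁵ × 16.3 × 1,371,294,961 ≈ 249,896.6 × g
Target RCF = 0.6 × 249,896.6 ≈ 149,938 × g
Your rotor: r = 56.0 / 2 = 28 cm
149,938 = 1.118 × 10⁻⁵ × 28 × N²
N² = 149,938 / (31.304 × 10⁻⁵) = 478,973,933
N ≈ √478,973,933 ≈ 21,885.5

≈ 21890 RPM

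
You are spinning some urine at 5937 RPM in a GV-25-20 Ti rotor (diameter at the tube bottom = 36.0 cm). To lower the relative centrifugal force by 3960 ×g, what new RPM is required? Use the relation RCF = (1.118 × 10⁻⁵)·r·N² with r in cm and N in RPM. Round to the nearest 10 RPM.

N₂ ≈ 3950 RPM

r = 36.0 / 2 = 18 cm
Current RCF = 1.118 × 10⁻⁵ × 18 × (5937)² = 1.118 × 10⁻⁵ × 18 × 35,247,969 ≈ 7,093.3 × g
Target RCF = 7,093.3 − 3,960 = 3,133.3 × g
N² = 3,133.3 / (20.124 × 10⁻⁵) = 15,569,966
N ≈ √15,569,966 ≈ 3,945.9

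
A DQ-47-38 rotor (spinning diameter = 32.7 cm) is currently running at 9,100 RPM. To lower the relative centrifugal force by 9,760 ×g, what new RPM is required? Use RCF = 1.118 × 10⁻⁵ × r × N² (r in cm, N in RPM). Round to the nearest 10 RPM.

r = 32.7 / 2 = 16.35 cm
Current RCF = 1.118 × 10⁻⁵ × 16.35 × (9100)² = 1.118 × 10⁻⁵ × 16.35 × 82,810,000 ≈ 15,137.1 × g
Target RCF = 15,137.1 − 9,760 = 5,377.1 × g
N² = 5,377.1 / (18.2793 × 10⁻⁵) = 29,416,334
N ≈ √29,416,334 ≈ 5,423.7

5420 RPM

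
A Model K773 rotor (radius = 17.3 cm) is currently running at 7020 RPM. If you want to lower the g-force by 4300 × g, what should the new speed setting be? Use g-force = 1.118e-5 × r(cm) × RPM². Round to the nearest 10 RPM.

Current RCF = 1.118 × 10⁻⁵ × 17.3 × (7020)² = 1.118 × 10⁻⁵ × 17.3 × 49,280,400 ≈ 9,531.5 × g
Target RCF = 9,531.5 − 4,300 = 5,231.5 × g
N² = 5,231.5 / (19.3414 × 10⁻⁵) = 27,048,197
N ≈ √27,048,197 ≈ 5,200.8

5200 RPM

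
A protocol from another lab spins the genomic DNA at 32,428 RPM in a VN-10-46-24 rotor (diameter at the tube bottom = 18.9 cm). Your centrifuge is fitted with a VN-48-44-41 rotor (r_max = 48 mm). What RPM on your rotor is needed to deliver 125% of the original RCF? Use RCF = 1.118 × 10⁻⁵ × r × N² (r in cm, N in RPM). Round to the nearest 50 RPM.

Original rotor: r = 18.9 / 2 = 9.45 cm
RCF_original = 1.118 × 10⁻⁵ × 9.45 × (32428)² = 1.118 × 10⁻⁵ × 9.45 × 1,051,575,184 ≈ 111,100 × g
Target RCF = 1.25 × 111,100 ≈ 138,875 × g
Your rotor: r = 48 mm = 4.8 cm
138,875 = 1.118 × 10⁻⁵ × 4.8 × N²
N² = 138,875 / (5.3664 × 10⁻⁵) = 2,587,861,509
N ≈ √2,587,861,509 ≈ 50,871.0

≈ 50850 RPM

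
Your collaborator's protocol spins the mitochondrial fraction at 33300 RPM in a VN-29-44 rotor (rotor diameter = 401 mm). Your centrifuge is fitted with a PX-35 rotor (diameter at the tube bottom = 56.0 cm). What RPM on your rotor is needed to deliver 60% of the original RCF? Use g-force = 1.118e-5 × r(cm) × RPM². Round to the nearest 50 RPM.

Original rotor: r = 401 mm / 2 = 200.5 mm = 20.05 cm
RCF_original = 1.118 × 10⁻⁵ × 20.05 × (33300)² = 1.118 × 10⁻⁵ × 20.05 × 1,108,890,000 ≈ 248,567.7 × g
Target RCF = 0.6 × 248,567.7 ≈ 149,140.6 × g
Your rotor: r = 56.0 / 2 = 28 cm
149,140.6 = 1.118 × 10⁻⁵ × 28 × N²
N² = 149,140.6 / (31.304 × 10⁻⁵) = 476,426,655
N ≈ √476,426,655 ≈ 21,827.2

21850 RPM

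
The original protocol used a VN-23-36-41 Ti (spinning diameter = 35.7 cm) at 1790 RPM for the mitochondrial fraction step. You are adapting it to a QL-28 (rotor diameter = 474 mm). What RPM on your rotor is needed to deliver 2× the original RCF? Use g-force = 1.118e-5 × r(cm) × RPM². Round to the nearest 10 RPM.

Original rotor: r = 35.7 / 2 = 17.85 cm
RCF_original = 1.118 × 10⁻⁵ × 17.85 × (1790)² = 1.118 × 10⁻⁵ × 17.85 × 3,204,100 ≈ 639.4 × g
Target RCF = 2 × 639.4 ≈ 1,278.8 × g
Your rotor: r = 474 mm / 2 = 237 mm = 23.7 cm
1,278.8 = 1.118 × 10⁻⁵ × 23.7 × N²
N² = 1,278.8 / (26.4966 × 10⁻⁵) = 4,826,280
N ≈ √4,826,280 ≈ 2,196.9

2200 RPM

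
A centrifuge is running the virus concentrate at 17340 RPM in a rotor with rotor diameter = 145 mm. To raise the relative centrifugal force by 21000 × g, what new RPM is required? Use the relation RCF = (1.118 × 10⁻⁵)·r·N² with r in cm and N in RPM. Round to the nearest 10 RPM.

r = 145 mm / 2 = 72.5 mm = 7.25 cm
Current RCF = 1.118 × 10⁻⁵ × 7.25 × (17340)² = 1.118 × 10⁻⁵ × 7.25 × 300,675,600 ≈ 24,371.3 × g
Target RCF = 24,371.3 + 21,000 = 45,371.3 × g
N² = 45,371.3 / (8.1055 × 10⁻⁵) = 559,759,423
N ≈ √559,759,423 ≈ 23,659.2

N₂ ≈ 23660 RPM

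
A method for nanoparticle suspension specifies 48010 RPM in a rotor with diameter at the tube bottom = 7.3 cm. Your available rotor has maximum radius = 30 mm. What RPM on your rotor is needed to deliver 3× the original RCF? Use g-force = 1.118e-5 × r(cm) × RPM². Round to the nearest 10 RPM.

Original rotor: r = 7.3 / 2 = 3.65 cm
RCF = 1.118 × 10⁻⁵ × r × N²
RCF_original = 1.118 × 10⁻⁵ × 3.65 × (48010)² = 1.118 × 10⁻⁵ × 3.65 × 2,304,960,100 ≈ 94,058.5 × g
Target RCF = 3 × 94,058.5 ≈ 282,175.5 × g
Your rotor: r = 30 mm = 3.0 cm
282,175.5 = 1.118 × 10⁻⁵ × 3 × N²
N² = 282,175.5 / (3.354 × 10⁻⁵) = 8,413,103,757
N ≈ √8,413,103,757 ≈ 91,723.0

91720 RPM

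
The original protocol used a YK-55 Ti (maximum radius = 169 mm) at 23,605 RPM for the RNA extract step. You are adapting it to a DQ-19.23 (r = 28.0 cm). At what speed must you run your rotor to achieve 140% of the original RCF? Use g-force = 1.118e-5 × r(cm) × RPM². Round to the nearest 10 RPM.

Original rotor: r = 169 mm = 16.9 cm
RCF_original = 1.118 × 10⁻⁵ × 16.9 × (23605)² = 1.118 × 10⁻⁵ × 16.9 × 557,196,025 ≈ 105,277.7 × g
Target RCF = 1.4 × 105,277.7 ≈ 147,388.8 × g
147,388.8 = 1.118 × 10⁻⁵ × 28 × N²
N² = 147,388.8 / (31.304 × 10⁻⁵) = 470,830,565
N ≈ √470,830,565 ≈ 21,698.6

21700 RPM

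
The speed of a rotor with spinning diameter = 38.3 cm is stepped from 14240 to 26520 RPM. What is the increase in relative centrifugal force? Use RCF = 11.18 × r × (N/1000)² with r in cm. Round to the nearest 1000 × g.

≈ 107000 g

r = 38.3 / 2 = 19.15 cm
RCF₁ = 11.18 × 19.15 × (14.24)² = 11.18 × 19.15 × 202.7776 ≈ 43,414.1 × g
RCF₂ = 11.18 × 19.15 × (26.52)² = 11.18 × 19.15 × 703.3104 ≈ 150,576.6 × g
Increase = 150,576.6 − 43,414.1 = 107,162.5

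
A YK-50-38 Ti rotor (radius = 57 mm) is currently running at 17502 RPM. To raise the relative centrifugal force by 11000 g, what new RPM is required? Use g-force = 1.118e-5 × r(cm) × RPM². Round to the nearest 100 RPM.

N₂ ≈ 21900 RPM

r = 57 mm = 5.7 cm
Current RCF = 1.118 × 10⁻⁵ × 5.7 × (17502)² = 1.118 × 10⁻⁵ × 5.7 × 306,320,004 ≈ 19,520.5 × g
Target RCF = 19,520.5 + 11,000 = 30,520.5 × g
N² = 30,520.5 / (6.3726 × 10⁻⁵) = 478,933,245
N ≈ √478,933,245 ≈ 21,884.5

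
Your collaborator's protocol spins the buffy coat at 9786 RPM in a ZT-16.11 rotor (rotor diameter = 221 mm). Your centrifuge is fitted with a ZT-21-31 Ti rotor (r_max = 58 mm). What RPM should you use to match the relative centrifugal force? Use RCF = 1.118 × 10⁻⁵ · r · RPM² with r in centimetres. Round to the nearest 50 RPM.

13500 RPM

Original rotor: r = 221 mm / 2 = 110.5 mm = 11.05 cm
RCF_original = 1.118 × 10⁻⁵ × 11.05 × (9786)² = 1.118 × 10⁻⁵ × 11.05 × 95,765,796 ≈ 11,830.8 × g
Your rotor: r = 58 mm = 5.8 cm
11,830.8 = 1.118 × 10⁻⁵ × 5.8 × N²
N² = 11,830.8 / (6.4844 × 10⁻⁵) = 182,450,188
N ≈ √182,450,188 ≈ 13,507.4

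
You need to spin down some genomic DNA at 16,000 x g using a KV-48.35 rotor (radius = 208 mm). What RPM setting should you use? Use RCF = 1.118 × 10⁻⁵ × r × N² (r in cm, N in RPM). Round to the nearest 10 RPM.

r = 208 mm = 20.8 cm
RCF = 1.118 × 10⁻⁵ × r × N²
16,000 = 1.118 × 10⁻⁵ × 20.8 × N²
N² = 16,000 / (23.2544 × 10⁻⁵) = 68,804,183
N ≈ √68,804,183 ≈ 8,294.8

N ≈ 8290 RPM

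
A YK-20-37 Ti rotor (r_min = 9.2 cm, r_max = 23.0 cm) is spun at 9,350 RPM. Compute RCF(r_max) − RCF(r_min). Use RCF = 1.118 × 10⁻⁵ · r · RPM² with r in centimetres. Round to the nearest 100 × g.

ΔRCF = 1.118 × 10⁻⁵ × (r_max − r_min) × N² = 1.118 × 10⁻⁵ × 13.8 × 87,422,500 ≈ 13,487.9

≈ 13500 g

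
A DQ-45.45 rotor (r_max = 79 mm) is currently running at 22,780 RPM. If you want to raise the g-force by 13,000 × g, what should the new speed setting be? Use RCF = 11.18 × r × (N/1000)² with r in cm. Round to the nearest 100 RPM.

r = 79 mm = 7.9 cm
Current RCF = 11.18 × 7.9 × (22.78)² = 11.18 × 7.9 × 518.9284 ≈ 45,832.8 × g
Target RCF = 45,832.8 + 13,000 = 58,832.8 × g
(N/1000)² = 58,832.8 / 88.322 = 666.1172
N = 1000 × √666.1172 ≈ 25,809.2

N₂ ≈ 25800 RPM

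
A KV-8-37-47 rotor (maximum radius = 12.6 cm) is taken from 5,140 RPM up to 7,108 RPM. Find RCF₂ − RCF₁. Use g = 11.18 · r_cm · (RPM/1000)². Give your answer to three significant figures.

3400 x g

RCF₁ = 11.18 × 12.6 × (5.14)² = 11.18 × 12.6 × 26.4196 ≈ 3,721.7 × g
RCF₂ = 11.18 × 12.6 × (7.108)² = 11.18 × 12.6 × 50.523664 ≈ 7,117.2 × g
Increase = 7,117.2 − 3,721.7 = 3,395.5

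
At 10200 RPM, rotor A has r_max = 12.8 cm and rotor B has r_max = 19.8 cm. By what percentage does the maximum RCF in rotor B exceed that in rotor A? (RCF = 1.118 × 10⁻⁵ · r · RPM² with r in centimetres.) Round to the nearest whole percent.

55%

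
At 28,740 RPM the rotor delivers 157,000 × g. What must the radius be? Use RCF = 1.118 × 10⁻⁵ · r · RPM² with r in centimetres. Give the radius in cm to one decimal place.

r ≈ 17.0 cm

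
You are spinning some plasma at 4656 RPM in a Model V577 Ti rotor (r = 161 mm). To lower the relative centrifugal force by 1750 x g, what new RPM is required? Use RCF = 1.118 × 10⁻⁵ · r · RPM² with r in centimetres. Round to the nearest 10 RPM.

3460 RPM

r = 161 mm = 16.1 cm
Current RCF = 1.118 × 10⁻⁵ × 16.1 × (4656)² = 1.118 × 10⁻⁵ × 16.1 × 21,678,336 ≈ 3,902.1 × g
Target RCF = 3,902.1 − 1,750 = 2,152.1 × g
N² = 2,152.1 / (17.9998 × 10⁻⁵) = 11,956,244
N ≈ √11,956,244 ≈ 3,457.8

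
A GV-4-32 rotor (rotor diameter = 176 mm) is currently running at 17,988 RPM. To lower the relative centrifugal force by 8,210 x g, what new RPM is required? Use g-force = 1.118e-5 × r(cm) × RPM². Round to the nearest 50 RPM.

r = 176 mm / 2 = 88 mm = 8.8 cm
Current RCF = 1.118 × 10⁻⁵ × 8.8 × (17988)² = 1.118 × 10⁻⁵ × 8.8 × 323,568,144 ≈ 31,833.9 × g
Target RCF = 31,833.9 − 8,210 = 23,623.9 × g
N² = 23,623.9 / (9.8384 × 10⁻⁵) = 240,119,328
N ≈ √240,119,328 ≈ 15,495.8

15500 RPM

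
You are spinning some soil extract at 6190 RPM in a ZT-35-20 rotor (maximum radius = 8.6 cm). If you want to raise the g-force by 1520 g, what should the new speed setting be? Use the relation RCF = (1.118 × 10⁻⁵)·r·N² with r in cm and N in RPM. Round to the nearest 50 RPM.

7350 RPM

Current RCF = 1.118 × 10⁻⁵ × 8.6 × (6190)² = 1.118 × 10⁻⁵ × 8.6 × 38,316,100 ≈ 3,684 × g
Target RCF = 3,684 + 1,520 = 5,204 × g
N² = 5,204 / (9.6148 × 10⁻⁵) = 54,124,891
N ≈ √54,124,891 ≈ 7,357.0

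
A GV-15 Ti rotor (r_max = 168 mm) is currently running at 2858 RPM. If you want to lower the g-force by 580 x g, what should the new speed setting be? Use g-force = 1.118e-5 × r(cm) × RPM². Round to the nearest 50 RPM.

r = 168 mm = 16.8 cm
Current RCF = 1.118 × 10⁻⁵ × 16.8 × (2858)² = 1.118 × 10⁻⁵ × 16.8 × 8,168,164 ≈ 1,534.2 × g
Target RCF = 1,534.2 − 580 = 954.2 × g
N² = 954.2 / (18.7824 × 10⁻⁵) = 5,080,288
N ≈ √5,080,288 ≈ 2,253.9

N₂ ≈ 2250 RPM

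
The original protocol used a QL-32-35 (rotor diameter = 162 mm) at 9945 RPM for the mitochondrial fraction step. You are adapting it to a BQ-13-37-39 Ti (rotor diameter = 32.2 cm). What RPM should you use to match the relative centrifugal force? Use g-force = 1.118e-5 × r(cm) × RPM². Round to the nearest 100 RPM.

7100 RPM

Original rotor: r = 162 mm / 2 = 81 mm = 8.1 cm
RCF_original = 1.118 × 10⁻⁵ × 8.1 × (9945)² = 1.118 × 10⁻⁵ × 8.1 × 98,903,025 ≈ 8,956.5 × g
Your rotor: r = 32.2 / 2 = 16.1 cm
8,956.5 = 1.118 × 10⁻⁵ × 16.1 × N²
N² = 8,956.5 / (17.9998 × 10⁻⁵) = 49,758,886
N ≈ √49,758,886 ≈ 7,054.0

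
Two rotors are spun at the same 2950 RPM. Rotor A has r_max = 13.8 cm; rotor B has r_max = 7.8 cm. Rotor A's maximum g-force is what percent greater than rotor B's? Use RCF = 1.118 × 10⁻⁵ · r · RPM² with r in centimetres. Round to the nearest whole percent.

At equal RPM, RCF scales linearly with r: ratio = 13.8 / 7.8 = 1.7692.
So rotor A delivers 76.9% more g-force.

77%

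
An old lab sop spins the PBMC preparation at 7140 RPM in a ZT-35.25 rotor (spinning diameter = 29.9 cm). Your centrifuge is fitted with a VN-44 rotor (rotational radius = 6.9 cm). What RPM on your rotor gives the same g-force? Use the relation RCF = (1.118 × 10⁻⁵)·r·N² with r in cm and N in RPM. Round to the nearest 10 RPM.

10510 RPM

Original rotor: r = 29.9 / 2 = 14.95 cm
RCF_original = 1.118 × 10⁻⁵ × 14.95 × (7140)² = 1.118 × 10⁻⁵ × 14.95 × 50,979,600 ≈ 8,520.8 × g
8,520.8 = 1.118 × 10⁻⁵ × 6.9 × N²
N² = 8,520.8 / (7.7142 × 10⁻⁵) = 110,456,042
N ≈ √110,456,042 ≈ 10,509.8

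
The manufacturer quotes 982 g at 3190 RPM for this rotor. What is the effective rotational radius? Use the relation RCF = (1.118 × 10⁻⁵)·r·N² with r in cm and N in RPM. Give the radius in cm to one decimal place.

≈ 8.6 cm

982 = 1.118 × 10⁻⁵ × r × (3190)²
r = 982 / (1.118 × 10⁻⁵ × 10,176,100) = 982 / 113.7688 ≈ 8.632 cm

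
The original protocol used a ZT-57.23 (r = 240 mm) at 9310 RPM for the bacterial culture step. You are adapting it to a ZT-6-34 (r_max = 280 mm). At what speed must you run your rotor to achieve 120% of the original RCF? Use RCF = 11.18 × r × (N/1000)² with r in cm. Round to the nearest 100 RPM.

Original rotor: r = 240 mm = 24.0 cm
RCF_original = 11.18 × 24 × (9.31)² = 11.18 × 24 × 86.6761 ≈ 23,256.9 × g
Target RCF = 1.2 × 23,256.9 ≈ 27,908.3 × g
Your rotor: r = 280 mm = 28.0 cm
27,908.3 = 11.18 × 28 × (N/1000)²
(N/1000)² = 27,908.3 / 313.04 = 89.1525
N = 1000 × √89.1525 ≈ 9,442.1

9400 RPM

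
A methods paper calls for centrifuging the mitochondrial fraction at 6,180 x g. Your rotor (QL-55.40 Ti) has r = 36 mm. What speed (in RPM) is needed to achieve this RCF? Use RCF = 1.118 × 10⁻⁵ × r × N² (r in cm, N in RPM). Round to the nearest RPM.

r = 36 mm = 3.6 cm
6,180 = 1.118 × 10⁻⁵ × 3.6 × N²
N² = 6,180 / (4.0248 × 10⁻⁵) = 153,548,002
N ≈ √153,548,002 ≈ 12,391.4

≈ 12391 RPM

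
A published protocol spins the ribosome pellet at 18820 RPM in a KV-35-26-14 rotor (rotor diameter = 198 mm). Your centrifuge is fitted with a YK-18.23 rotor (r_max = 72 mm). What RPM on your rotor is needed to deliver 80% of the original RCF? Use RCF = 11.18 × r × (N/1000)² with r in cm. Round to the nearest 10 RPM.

19740 RPM

Original rotor: r = 198 mm / 2 = 99 mm = 9.9 cm
RCF_original = 11.18 × 9.9 × (18.82)² = 11.18 × 9.9 × 354.1924 ≈ 39,202.7 × g
Target RCF = 0.8 × 39,202.7 ≈ 31,362.2 × g
Your rotor: r = 72 mm = 7.2 cm
31,362.2 = 11.18 × 7.2 × (N/1000)²
(N/1000)² = 31,362.2 / 80.496 = 389.6119
N = 1000 × √389.6119 ≈ 19,738.6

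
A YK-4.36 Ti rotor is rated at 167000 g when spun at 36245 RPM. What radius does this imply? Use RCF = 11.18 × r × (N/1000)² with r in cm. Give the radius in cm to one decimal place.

11.4 cm

RCF = 11.18 × r × (N/1000)²
167000 = 11.18 × r × (36.245)²
r = 167000 / (11.18 × 1313.700025) = 167000 / 14687.17 ≈ 11.370 cm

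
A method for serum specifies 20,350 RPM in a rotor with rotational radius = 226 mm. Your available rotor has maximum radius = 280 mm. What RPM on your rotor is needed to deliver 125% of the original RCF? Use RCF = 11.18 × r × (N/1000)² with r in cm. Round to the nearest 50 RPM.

Original rotor: r = 226 mm = 22.6 cm
RCF_original = 11.18 × 22.6 × (20.35)² = 11.18 × 22.6 × 414.1225 ≈ 104,635.5 × g
Target RCF = 1.25 × 104,635.5 ≈ 130,794.4 × g
Your rotor: r = 280 mm = 28.0 cm
130,794.4 = 11.18 × 28 × (N/1000)²
(N/1000)² = 130,794.4 / 313.04 = 417.8201
N = 1000 × √417.8201 ≈ 20,440.6

≈ 20450 RPM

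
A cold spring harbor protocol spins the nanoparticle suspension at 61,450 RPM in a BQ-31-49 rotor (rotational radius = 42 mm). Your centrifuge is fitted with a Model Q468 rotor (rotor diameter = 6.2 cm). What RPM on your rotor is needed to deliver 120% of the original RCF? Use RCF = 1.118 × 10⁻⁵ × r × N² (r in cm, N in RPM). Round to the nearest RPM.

≈ 78353 RPM

Original rotor: r = 42 mm = 4.2 cm
RCF = 1.118 × 10⁻⁵ × r × N²
RCF_original = 1.118 × 10⁻⁵ × 4.2 × (61450)² = 1.118 × 10⁻⁵ × 4.2 × 3,776,102,500 ≈ 177,310.7 × g
Target RCF = 1.2 × 177,310.7 ≈ 212,772.8 × g
Your rotor: r = 6.2 / 2 = 3.1 cm
212,772.8 = 1.118 × 10⁻⁵ × 3.1 × N²
N² = 212,772.8 / (3.4658 × 10⁻⁵) = 6,139,211,726
N ≈ √6,139,211,726 ≈ 78,353.1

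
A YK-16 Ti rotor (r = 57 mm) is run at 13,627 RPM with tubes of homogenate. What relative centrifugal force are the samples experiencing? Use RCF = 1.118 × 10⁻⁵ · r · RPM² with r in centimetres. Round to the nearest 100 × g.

≈ 11800 g

r = 57 mm = 5.7 cm
RCF = 1.118 × 10⁻⁵ × 5.7 × (13627)² = 1.118 × 10⁻⁵ × 5.7 × 185,695,129 ≈ 11,833.6 × g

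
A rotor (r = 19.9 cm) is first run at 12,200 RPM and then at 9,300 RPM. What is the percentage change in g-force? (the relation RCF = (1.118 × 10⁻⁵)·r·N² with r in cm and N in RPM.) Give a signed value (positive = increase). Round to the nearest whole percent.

-42%

RCF ∝ N², so the ratio is (9300/12200)² = (0.762295)² = 0.5811.
Change = 0.5811 − 1 = -0.4189 → -41.9%.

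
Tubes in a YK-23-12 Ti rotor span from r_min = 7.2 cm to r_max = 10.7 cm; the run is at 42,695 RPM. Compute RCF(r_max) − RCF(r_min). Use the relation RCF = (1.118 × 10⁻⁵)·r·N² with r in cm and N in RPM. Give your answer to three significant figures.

RCF_max = 1.118 × 10⁻⁵ × 10.7 × (42695)² = 1.118 × 10⁻⁵ × 10.7 × 1,822,863,025 ≈ 218,061.8 × g
RCF_min = 1.118 × 10⁻⁵ × 7.2 × (42695)² = 1.118 × 10⁻⁵ × 7.2 × 1,822,863,025 ≈ 146,733.2 × g
ΔRCF = 218,061.8 − 146,733.2 = 71,328.6

≈ 71300 x g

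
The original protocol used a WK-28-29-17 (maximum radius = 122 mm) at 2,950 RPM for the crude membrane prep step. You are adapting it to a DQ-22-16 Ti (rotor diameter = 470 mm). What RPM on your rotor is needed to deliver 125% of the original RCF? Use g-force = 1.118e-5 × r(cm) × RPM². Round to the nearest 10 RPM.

Original rotor: r = 122 mm = 12.2 cm
RCF = 1.118 × 10⁻⁵ × r × N²
RCF_original = 1.118 × 10⁻⁵ × 12.2 × (2950)² = 1.118 × 10⁻⁵ × 12.2 × 8,702,500 ≈ 1,187 × g
Target RCF = 1.25 × 1,187 ≈ 1,483.8 × g
Your rotor: r = 470 mm / 2 = 235 mm = 23.5 cm
1,483.8 = 1.118 × 10⁻⁵ × 23.5 × N²
N² = 1,483.8 / (26.273 × 10⁻⁵) = 5,647,623
N ≈ √5,647,623 ≈ 2,376.5

2380 RPM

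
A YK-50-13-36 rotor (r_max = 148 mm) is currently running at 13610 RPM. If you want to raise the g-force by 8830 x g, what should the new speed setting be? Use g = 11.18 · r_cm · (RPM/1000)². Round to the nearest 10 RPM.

r = 148 mm = 14.8 cm
Current RCF = 11.18 × 14.8 × (13.61)² = 11.18 × 14.8 × 185.2321 ≈ 30,649.2 × g
Target RCF = 30,649.2 + 8,830 = 39,479.2 × g
(N/1000)² = 39,479.2 / 165.464 = 238.5969
N = 1000 × √238.5969 ≈ 15,446.6

≈ 15450 RPM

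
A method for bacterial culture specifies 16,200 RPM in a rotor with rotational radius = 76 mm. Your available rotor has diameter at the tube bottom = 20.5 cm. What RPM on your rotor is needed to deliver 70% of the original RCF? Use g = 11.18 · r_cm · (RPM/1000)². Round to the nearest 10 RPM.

Original rotor: r = 76 mm = 7.6 cm
RCF = 11.18 × r × (N/1000)²
RCF_original = 11.18 × 7.6 × (16.2)² = 11.18 × 7.6 × 262.44 ≈ 22,299 × g
Target RCF = 0.7 × 22,299 ≈ 15,609.3 × g
Your rotor: r = 20.5 / 2 = 10.25 cm
15,609.3 = 11.18 × 10.25 × (N/1000)²
(N/1000)² = 15,609.3 / 114.595 = 136.2127
N = 1000 × √136.2127 ≈ 11,671.0

11670 RPM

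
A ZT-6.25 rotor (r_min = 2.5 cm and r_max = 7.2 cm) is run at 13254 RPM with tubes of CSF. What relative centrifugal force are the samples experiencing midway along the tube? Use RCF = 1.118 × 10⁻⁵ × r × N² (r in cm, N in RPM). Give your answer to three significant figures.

RCF ≈ 9530 g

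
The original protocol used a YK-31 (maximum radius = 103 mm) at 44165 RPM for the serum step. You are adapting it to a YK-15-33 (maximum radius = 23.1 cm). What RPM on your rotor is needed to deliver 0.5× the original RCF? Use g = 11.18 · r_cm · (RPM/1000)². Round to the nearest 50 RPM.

Original rotor: r = 103 mm = 10.3 cm
RCF_original = 11.18 × 10.3 × (44.165)² = 11.18 × 10.3 × 1,950.547225 ≈ 224,613.3 × g
Target RCF = 0.5 × 224,613.3 ≈ 112,306.6 × g
112,306.6 = 11.18 × 23.1 × (N/1000)²
(N/1000)² = 112,306.6 / 258.258 = 434.862
N = 1000 × √434.862 ≈ 20,853.3

≈ 20850 RPM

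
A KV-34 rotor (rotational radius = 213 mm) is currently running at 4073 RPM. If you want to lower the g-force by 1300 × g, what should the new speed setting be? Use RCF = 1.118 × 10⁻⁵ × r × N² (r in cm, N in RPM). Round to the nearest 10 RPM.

3340 RPM

r = 213 mm = 21.3 cm
Current RCF = 1.118 × 10⁻⁵ × 21.3 × (4073)² = 1.118 × 10⁻⁵ × 21.3 × 16,589,329 ≈ 3,950.5 × g
Target RCF = 3,950.5 − 1,300 = 2,650.5 × g
N² = 2,650.5 / (23.8134 × 10⁻⁵) = 11,130,288
N ≈ √11,130,288 ≈ 3,336.2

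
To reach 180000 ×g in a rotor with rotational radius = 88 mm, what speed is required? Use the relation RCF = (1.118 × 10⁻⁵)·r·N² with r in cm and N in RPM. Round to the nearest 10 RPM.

N ≈ 42770 RPM

r = 88 mm = 8.8 cm
RCF = 1.118 × 10⁻⁵ × r × N²
180,000 = 1.118 × 10⁻⁵ × 8.8 × N²
N² = 180,000 / (9.8384 × 10⁻⁵) = 1,829,565,783
N ≈ √1,829,565,783 ≈ 42,773.4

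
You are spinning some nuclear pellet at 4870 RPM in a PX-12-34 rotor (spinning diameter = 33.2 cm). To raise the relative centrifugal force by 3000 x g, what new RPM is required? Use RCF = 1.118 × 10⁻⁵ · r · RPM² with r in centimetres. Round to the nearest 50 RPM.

≈ 6300 RPM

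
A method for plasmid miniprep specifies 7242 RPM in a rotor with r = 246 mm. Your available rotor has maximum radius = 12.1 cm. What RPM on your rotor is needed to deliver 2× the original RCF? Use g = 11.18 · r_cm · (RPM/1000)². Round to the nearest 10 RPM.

≈ 14600 RPM

Original rotor: r = 246 mm = 24.6 cm
RCF_original = 11.18 × 24.6 × (7.242)² = 11.18 × 24.6 × 52.446564 ≈ 14,424.3 × g
Target RCF = 2 × 14,424.3 ≈ 28,848.6 × g
28,848.6 = 11.18 × 12.1 × (N/1000)²
(N/1000)² = 28,848.6 / 135.278 = 213.2542
N = 1000 × √213.2542 ≈ 14,603.2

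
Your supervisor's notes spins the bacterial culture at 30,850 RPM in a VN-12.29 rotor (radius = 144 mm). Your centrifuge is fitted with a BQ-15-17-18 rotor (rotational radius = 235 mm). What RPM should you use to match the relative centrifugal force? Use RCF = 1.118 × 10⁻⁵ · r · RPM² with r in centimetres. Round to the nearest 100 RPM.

Original rotor: r = 144 mm = 14.4 cm
RCF_original = 1.118 × 10⁻⁵ × 14.4 × (30850)² = 1.118 × 10⁻⁵ × 14.4 × 951,722,500 ≈ 153,219.7 × g
Your rotor: r = 235 mm = 23.5 cm
153,219.7 = 1.118 × 10⁻⁵ × 23.5 × N²
N² = 153,219.7 / (26.273 × 10⁻⁵) = 583,183,116
N ≈ √583,183,116 ≈ 24,149.2

≈ 24100 RPM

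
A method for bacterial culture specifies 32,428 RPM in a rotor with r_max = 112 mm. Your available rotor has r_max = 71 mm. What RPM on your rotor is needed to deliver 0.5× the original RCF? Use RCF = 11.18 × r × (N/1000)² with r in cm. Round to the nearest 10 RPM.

28800 RPM

Original rotor: r = 112 mm = 11.2 cm
RCF_original = 11.18 × 11.2 × (32.428)² = 11.18 × 11.2 × 1,051.575184 ≈ 131,674 × g
Target RCF = 0.5 × 131,674 ≈ 65,837 × g
Your rotor: r = 71 mm = 7.1 cm
65,837 = 11.18 × 7.1 × (N/1000)²
(N/1000)² = 65,837 / 79.378 = 829.4112
N = 1000 × √829.4112 ≈ 28,799.5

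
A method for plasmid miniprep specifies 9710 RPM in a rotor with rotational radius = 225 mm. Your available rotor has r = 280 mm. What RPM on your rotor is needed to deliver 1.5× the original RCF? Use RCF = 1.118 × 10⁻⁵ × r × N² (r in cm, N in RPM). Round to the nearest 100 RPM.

10700 RPM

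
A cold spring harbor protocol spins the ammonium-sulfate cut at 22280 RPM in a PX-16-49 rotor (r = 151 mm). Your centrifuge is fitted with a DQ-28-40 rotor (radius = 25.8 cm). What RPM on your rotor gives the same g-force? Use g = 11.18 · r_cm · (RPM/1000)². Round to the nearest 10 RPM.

17040 RPM

Original rotor: r = 151 mm = 15.1 cm
RCF = 11.18 × r × (N/1000)²
RCF_original = 11.18 × 15.1 × (22.28)² = 11.18 × 15.1 × 496.3984 ≈ 83,801 × g
83,801 = 11.18 × 25.8 × (N/1000)²
(N/1000)² = 83,801 / 288.444 = 290.5278
N = 1000 × √290.5278 ≈ 17,044.9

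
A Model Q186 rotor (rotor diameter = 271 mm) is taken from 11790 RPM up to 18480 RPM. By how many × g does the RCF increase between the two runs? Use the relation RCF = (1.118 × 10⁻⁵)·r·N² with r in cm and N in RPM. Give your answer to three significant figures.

≈ 30700 × g

r = 271 mm / 2 = 135.5 mm = 13.55 cm
RCF₁ = 1.118 × 10⁻⁵ × 13.55 × (11790)² = 1.118 × 10⁻⁵ × 13.55 × 139,004,100 ≈ 21,057.6 × g
RCF₂ = 1.118 × 10⁻⁵ × 13.55 × (18480)² = 1.118 × 10⁻⁵ × 13.55 × 341,510,400 ≈ 51,735.1 × g
Increase = 51,735.1 − 21,057.6 = 30,677.5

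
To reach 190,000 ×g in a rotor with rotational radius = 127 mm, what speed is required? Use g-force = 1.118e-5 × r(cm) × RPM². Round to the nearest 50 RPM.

r = 127 mm = 12.7 cm
RCF = 1.118 × 10⁻⁵ × r × N²
190,000 = 1.118 × 10⁻⁵ × 12.7 × N²
N² = 190,000 / (14.1986 × 10⁻⁵) = 1,338,160,100
N ≈ √1,338,160,100 ≈ 36,580.9

36600 RPM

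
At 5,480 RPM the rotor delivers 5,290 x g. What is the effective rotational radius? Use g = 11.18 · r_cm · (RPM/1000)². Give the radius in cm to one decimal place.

r ≈ 15.8 cm

RCF = 11.18 × r × (N/1000)²
5290 = 11.18 × r × (5.48)²
r = 5290 / (11.18 × 30.0304) = 5290 / 335.7399 ≈ 15.756 cm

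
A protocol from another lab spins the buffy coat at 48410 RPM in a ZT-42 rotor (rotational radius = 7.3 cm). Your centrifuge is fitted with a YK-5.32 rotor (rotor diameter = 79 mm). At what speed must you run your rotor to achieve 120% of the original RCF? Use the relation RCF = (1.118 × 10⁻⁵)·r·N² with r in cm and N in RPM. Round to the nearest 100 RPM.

RCF_original = 1.118 × 10⁻⁵ × 7.3 × (48410)² = 1.118 × 10⁻⁵ × 7.3 × 2,343,528,100 ≈ 191,264.7 × g
Target RCF = 1.2 × 191,264.7 ≈ 229,517.6 × g
Your rotor: r = 79 mm / 2 = 39.5 mm = 3.95 cm
229,517.6 = 1.118 × 10⁻⁵ × 3.95 × N²
N² = 229,517.6 / (4.4161 × 10⁻⁵) = 5,197,291,728
N ≈ √5,197,291,728 ≈ 72,092.2

72100 RPM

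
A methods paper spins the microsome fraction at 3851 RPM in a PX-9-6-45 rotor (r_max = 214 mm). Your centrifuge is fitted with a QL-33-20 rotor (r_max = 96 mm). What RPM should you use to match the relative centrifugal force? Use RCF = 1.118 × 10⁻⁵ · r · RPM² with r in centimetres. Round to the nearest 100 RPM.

Original rotor: r = 214 mm = 21.4 cm
RCF = 1.118 × 10⁻⁵ × r × N²
RCF_original = 1.118 × 10⁻⁵ × 21.4 × (3851)² = 1.118 × 10⁻⁵ × 21.4 × 14,830,201 ≈ 3,548.2 × g
Your rotor: r = 96 mm = 9.6 cm
3,548.2 = 1.118 × 10⁻⁵ × 9.6 × N²
N² = 3,548.2 / (10.7328 × 10⁻⁵) = 33,059,407
N ≈ √33,059,407 ≈ 5,749.7

5700 RPM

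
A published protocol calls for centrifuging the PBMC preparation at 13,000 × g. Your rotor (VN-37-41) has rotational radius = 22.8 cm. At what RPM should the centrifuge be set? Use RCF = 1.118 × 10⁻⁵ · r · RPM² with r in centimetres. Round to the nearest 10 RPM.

≈ 7140 RPM

13,000 = 1.118 × 10⁻⁵ × 22.8 × N²
N² = 13,000 / (25.4904 × 10⁻⁵) = 50,999,592
N ≈ √50,999,592 ≈ 7,141.4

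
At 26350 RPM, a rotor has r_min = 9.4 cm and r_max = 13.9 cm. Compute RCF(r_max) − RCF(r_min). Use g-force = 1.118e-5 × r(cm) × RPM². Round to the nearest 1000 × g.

35000 g

ΔRCF = 1.118 × 10⁻⁵ × (r_max − r_min) × N² = 1.118 × 10⁻⁵ × 4.5 × 694,322,500 ≈ 34,931.4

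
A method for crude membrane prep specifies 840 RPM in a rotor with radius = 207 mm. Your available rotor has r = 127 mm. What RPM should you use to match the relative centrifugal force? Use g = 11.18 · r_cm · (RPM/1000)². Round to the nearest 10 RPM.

Original rotor: r = 207 mm = 20.7 cm
RCF_original = 11.18 × 20.7 × (0.84)² = 11.18 × 20.7 × 0.7056 ≈ 163.3 × g
Your rotor: r = 127 mm = 12.7 cm
163.3 = 11.18 × 12.7 × (N/1000)²
(N/1000)² = 163.3 / 141.986 = 1.150113
N = 1000 × √1.150113 ≈ 1,072.4

1070 RPM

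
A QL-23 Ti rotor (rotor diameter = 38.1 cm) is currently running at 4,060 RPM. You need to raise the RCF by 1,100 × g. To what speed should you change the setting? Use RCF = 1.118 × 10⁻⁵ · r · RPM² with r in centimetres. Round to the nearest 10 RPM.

4650 RPM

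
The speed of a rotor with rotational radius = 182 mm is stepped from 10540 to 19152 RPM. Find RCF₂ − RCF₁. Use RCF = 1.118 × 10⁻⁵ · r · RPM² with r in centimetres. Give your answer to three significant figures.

r = 182 mm = 18.2 cm
RCF₁ = 1.118 × 10⁻⁵ × 18.2 × (10540)² = 1.118 × 10⁻⁵ × 18.2 × 111,091,600 ≈ 22,604.5 × g
RCF₂ = 1.118 × 10⁻⁵ × 18.2 × (19152)² = 1.118 × 10⁻⁵ × 18.2 × 366,799,104 ≈ 74,634.8 × g
Increase = 74,634.8 − 22,604.5 = 52,030.3

52000 g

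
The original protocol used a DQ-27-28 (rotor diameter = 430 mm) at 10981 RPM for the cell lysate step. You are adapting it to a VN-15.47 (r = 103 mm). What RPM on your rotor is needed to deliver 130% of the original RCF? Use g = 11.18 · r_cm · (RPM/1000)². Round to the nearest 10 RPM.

≈ 18090 RPM

Original rotor: r = 430 mm / 2 = 215 mm = 21.5 cm
RCF_original = 11.18 × 21.5 × (10.981)² = 11.18 × 21.5 × 120.582361 ≈ 28,984.4 × g
Target RCF = 1.3 × 28,984.4 ≈ 37,679.7 × g
Your rotor: r = 103 mm = 10.3 cm
37,679.7 = 11.18 × 10.3 × (N/1000)²
(N/1000)² = 37,679.7 / 115.154 = 327.2114
N = 1000 × √327.2114 ≈ 18,089.0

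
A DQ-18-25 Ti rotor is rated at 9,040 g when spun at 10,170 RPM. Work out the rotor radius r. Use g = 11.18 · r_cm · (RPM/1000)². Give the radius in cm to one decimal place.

≈ 7.8 cm

9040 = 11.18 × r × (10.17)²
r = 9040 / (11.18 × 103.4289) = 9040 / 1156.335 ≈ 7.818 cm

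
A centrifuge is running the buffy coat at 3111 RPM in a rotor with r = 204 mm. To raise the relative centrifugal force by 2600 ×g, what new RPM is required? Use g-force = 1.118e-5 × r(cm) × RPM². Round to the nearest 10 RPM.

N₂ ≈ 4590 RPM

r = 204 mm = 20.4 cm
Current RCF = 1.118 × 10⁻⁵ × 20.4 × (3111)² = 1.118 × 10⁻⁵ × 20.4 × 9,678,321 ≈ 2,207.4 × g
Target RCF = 2,207.4 + 2,600 = 4,807.4 × g
N² = 4,807.4 / (22.8072 × 10⁻⁵) = 21,078,431
N ≈ √21,078,431 ≈ 4,591.1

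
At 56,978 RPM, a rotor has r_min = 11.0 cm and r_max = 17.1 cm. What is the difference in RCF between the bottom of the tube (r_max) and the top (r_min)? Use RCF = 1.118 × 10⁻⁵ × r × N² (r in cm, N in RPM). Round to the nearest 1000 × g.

221000 ×g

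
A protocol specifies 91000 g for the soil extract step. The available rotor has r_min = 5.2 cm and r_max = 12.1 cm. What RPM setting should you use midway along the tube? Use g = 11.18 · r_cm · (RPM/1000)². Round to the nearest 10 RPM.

≈ 30680 RPM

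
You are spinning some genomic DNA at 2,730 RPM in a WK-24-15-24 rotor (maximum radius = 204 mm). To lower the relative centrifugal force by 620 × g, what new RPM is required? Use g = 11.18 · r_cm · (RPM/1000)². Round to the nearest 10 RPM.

N₂ ≈ 2180 RPM

r = 204 mm = 20.4 cm
Current RCF = 11.18 × 20.4 × (2.73)² = 11.18 × 20.4 × 7.4529 ≈ 1,699.8 × g
Target RCF = 1,699.8 − 620 = 1,079.8 × g
(N/1000)² = 1,079.8 / 228.072 = 4.73447
N = 1000 × √4.73447 ≈ 2,175.9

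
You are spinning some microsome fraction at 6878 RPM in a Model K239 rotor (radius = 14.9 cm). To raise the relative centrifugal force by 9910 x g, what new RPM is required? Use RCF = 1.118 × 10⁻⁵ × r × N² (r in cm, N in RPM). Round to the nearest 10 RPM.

N₂ ≈ 10330 RPM

Current RCF = 1.118 × 10⁻⁵ × 14.9 × (6878)² = 1.118 × 10⁻⁵ × 14.9 × 47,306,884 ≈ 7,880.5 × g
Target RCF = 7,880.5 + 9,910 = 17,790.5 × g
N² = 17,790.5 / (16.6582 × 10⁻⁵) = 106,797,253
N ≈ √106,797,253 ≈ 10,334.3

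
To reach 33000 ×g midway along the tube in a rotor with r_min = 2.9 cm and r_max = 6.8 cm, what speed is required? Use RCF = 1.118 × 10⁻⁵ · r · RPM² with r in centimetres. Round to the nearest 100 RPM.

N ≈ 24700 RPM

r_avg = (2.9 + 6.8) / 2 = 4.85 cm
33,000 = 1.118 × 10⁻⁵ × 4.85 × N²
N² = 33,000 / (5.4223 × 10⁻⁵) = 608,597,827
N ≈ √608,597,827 ≈ 24,669.8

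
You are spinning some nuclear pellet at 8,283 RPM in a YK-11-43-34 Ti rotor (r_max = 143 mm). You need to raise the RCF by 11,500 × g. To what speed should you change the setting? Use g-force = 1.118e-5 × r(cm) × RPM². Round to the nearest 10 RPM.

r = 143 mm = 14.3 cm
Current RCF = 1.118 × 10⁻⁵ × 14.3 × (8283)² = 1.118 × 10⁻⁵ × 14.3 × 68,608,089 ≈ 10,968.6 × g
Target RCF = 10,968.6 + 11,500 = 22,468.6 × g
N² = 22,468.6 / (15.9874 × 10⁻⁵) = 140,539,425
N ≈ √140,539,425 ≈ 11,854.9

≈ 11850 RPM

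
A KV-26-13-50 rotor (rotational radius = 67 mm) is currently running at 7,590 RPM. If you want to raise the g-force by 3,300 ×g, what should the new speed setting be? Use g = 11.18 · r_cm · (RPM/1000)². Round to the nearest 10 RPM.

r = 67 mm = 6.7 cm
Current RCF = 11.18 × 6.7 × (7.59)² = 11.18 × 6.7 × 57.6081 ≈ 4,315.2 × g
Target RCF = 4,315.2 + 3,300 = 7,615.2 × g
(N/1000)² = 7,615.2 / 74.906 = 101.6634
N = 1000 × √101.6634 ≈ 10,082.8

10080 RPM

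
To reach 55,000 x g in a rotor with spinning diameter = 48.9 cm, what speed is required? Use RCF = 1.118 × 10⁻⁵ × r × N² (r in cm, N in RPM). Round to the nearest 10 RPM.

14180 RPM

r = 48.9 / 2 = 24.45 cm
RCF = 1.118 × 10⁻⁵ × r × N²
55,000 = 1.118 × 10⁻⁵ × 24.45 × N²
N² = 55,000 / (27.3351 × 10⁻⁵) = 201,206,507
N ≈ √201,206,507 ≈ 14,184.7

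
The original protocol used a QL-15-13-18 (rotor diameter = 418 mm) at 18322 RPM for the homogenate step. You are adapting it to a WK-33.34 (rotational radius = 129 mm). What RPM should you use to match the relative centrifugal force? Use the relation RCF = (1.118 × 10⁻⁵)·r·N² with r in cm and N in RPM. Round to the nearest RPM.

≈ 23321 RPM

Original rotor: r = 418 mm / 2 = 209 mm = 20.9 cm
RCF_original = 1.118 × 10⁻⁵ × 20.9 × (18322)² = 1.118 × 10⁻⁵ × 20.9 × 335,695,684 ≈ 78,439.3 × g
Your rotor: r = 129 mm = 12.9 cm
78,439.3 = 1.118 × 10⁻⁵ × 12.9 × N²
N² = 78,439.3 / (14.4222 × 10⁻⁵) = 543,878,881
N ≈ √543,878,881 ≈ 23,321.2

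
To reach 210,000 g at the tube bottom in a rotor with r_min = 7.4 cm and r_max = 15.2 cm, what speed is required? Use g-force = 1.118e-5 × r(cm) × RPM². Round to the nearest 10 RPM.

N ≈ 35150 RPM

Use r_max = 15.2 cm.
210,000 = 1.118 × 10⁻⁵ × 15.2 × N²
N² = 210,000 / (16.9936 × 10⁻⁵) = 1,235,759,345
N ≈ √1,235,759,345 ≈ 35,153.4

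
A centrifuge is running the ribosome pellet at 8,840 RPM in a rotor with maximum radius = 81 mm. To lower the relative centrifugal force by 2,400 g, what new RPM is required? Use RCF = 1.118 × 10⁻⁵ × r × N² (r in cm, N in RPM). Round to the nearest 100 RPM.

r = 81 mm = 8.1 cm
Current RCF = 1.118 × 10⁻⁵ × 8.1 × (8840)² = 1.118 × 10⁻⁵ × 8.1 × 78,145,600 ≈ 7,076.7 × g
Target RCF = 7,076.7 − 2,400 = 4,676.7 × g
N² = 4,676.7 / (9.0558 × 10⁻⁵) = 51,643,146
N ≈ √51,643,146 ≈ 7,186.3

≈ 7200 RPM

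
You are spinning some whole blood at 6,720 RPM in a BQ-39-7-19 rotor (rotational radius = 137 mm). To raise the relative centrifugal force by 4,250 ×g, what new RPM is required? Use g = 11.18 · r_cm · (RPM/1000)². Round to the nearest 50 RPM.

N₂ ≈ 8550 RPM

r = 137 mm = 13.7 cm
Current RCF = 11.18 × 13.7 × (6.72)² = 11.18 × 13.7 × 45.1584 ≈ 6,916.7 × g
Target RCF = 6,916.7 + 4,250 = 11,166.7 × g
(N/1000)² = 11,166.7 / 153.166 = 72.90587
N = 1000 × √72.90587 ≈ 8,538.5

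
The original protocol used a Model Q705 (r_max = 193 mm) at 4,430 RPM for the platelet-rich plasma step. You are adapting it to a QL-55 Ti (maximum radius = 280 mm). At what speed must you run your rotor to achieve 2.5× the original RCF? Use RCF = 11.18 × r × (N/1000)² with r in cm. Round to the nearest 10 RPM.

≈ 5820 RPM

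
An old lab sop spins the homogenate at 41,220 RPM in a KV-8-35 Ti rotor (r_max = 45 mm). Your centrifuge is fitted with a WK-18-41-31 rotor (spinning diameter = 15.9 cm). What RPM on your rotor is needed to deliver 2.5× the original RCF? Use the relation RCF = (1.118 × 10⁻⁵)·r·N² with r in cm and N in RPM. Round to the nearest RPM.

Original rotor: r = 45 mm = 4.5 cm
RCF = 1.118 × 10⁻⁵ × r × N²
RCF_original = 1.118 × 10⁻⁵ × 4.5 × (41220)² = 1.118 × 10⁻⁵ × 4.5 × 1,699,088,400 ≈ 85,481.1 × g
Target RCF = 2.5 × 85,481.1 ≈ 213,702.8 × g
Your rotor: r = 15.9 / 2 = 7.95 cm
213,702.8 = 1.118 × 10⁻⁵ × 7.95 × N²
N² = 213,702.8 / (8.8881 × 10⁻⁵) = 2,404,369,888
N ≈ √2,404,369,888 ≈ 49,034.4

≈ 49034 RPM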